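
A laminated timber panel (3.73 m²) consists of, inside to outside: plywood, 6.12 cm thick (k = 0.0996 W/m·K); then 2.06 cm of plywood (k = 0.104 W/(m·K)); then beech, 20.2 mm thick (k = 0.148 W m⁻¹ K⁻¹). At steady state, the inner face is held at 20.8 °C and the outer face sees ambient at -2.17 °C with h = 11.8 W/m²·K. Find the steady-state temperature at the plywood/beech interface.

T = 2.75 °C

Treat each layer as a resistance in series:
  R_plywood = L/(kA) = 0.0612/(0.0996·3.73) = 0.1647 K/W
  R_plywood = L/(kA) = 0.0206/(0.104·3.73) = 0.05310 K/W
  R_beech = L/(kA) = 0.0202/(0.148·3.73) = 0.03659 K/W
  R_conv,out = 1/(hA) = 1/(11.8·3.73) = 0.02272 K/W
ΣR = 0.1647 + 0.05310 + 0.03659 + 0.02272 = 0.2771 K/W
Q = ΔT/ΣR = (20.8 °C − -2.17 °C)/0.2771 = 82.89 W
From the inner boundary to the plywood/beech interface, ΣR_partial = 0.2178 K/W.
T_interface = T_in − Q·ΣR_partial = 20.8 °C − (82.89)(0.2178) = 2.75 °C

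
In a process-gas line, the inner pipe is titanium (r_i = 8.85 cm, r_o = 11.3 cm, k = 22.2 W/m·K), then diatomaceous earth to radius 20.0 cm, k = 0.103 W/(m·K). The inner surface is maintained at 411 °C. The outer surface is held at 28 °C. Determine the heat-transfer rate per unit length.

Q' = 433 W/m

Treat each layer as a resistance in series:
  R'_titanium = ln(0.113/0.0885)/(2πk) = 0.2444/(2π·22.2) = 0.001752 m·K/W
  R'_diatomaceous earth = ln(0.200/0.113)/(2πk) = 0.5709/(2π·0.103) = 0.8822 m·K/W
ΣR = 0.001752 + 0.8822 = 0.8840 m·K/W
Q' = ΔT/ΣR = (411 °C − 28 °C)/0.8840 = 433 W/m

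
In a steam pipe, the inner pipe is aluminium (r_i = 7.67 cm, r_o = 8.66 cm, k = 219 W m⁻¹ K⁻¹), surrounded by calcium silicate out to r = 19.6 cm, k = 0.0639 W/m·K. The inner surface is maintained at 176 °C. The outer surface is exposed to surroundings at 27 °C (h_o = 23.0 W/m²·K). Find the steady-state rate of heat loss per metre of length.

Q' = 72.0 W/m

Treat each layer as a resistance in series:
  R'_aluminium = ln(0.0866/0.0767)/(2πk) = 0.1214/(2π·219) = 8.822×10^-5 m·K/W
  R'_calcium silicate = ln(0.196/0.0866)/(2πk) = 0.8168/(2π·0.0639) = 2.034 m·K/W
  R'_conv,out = 1/(2πr h) = 1/(2π·0.196·23.0) = 0.03531 m·K/W
ΣR = 8.822×10^-5 + 2.034 + 0.03531 = 2.069 m·K/W
Q' = ΔT/ΣR = (176 °C − 27 °C)/2.069 = 72.0 W/m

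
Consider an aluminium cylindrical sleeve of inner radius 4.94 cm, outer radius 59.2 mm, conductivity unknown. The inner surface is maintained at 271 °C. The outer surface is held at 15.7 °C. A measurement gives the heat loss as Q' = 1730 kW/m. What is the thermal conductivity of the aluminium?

k = 195 W/m·K

ΣR = ΔT/Q' = |271 − 15.7|/1.73×10^6 = 1.476×10^-4 m·K/W
ln(r₂/r₁)/(2πk) = 1.476×10^-4 ⇒ k = 0.1810/(2π·1.476×10^-4) = 195 W/m·K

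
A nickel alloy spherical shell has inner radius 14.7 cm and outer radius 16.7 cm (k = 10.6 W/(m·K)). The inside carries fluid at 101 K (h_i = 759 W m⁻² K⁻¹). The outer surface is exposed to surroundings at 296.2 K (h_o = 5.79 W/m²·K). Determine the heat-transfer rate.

Treat each layer as a resistance in series:
  R_conv,in = 1/(4πr²h) = 1/(4π·0.147²·759) = 0.004852 K/W
  R_nickel alloy = (1/0.147 − 1/0.167)/(4πk) = 0.8147/(4π·10.6) = 0.006116 K/W
  R_conv,out = 1/(4πr²h) = 1/(4π·0.167²·5.79) = 0.4928 K/W
ΣR = 0.004852 + 0.006116 + 0.4928 = 0.5038 K/W
Q = ΔT/ΣR = (101 K − 296.2 K)/0.5038 = -387 W
(Negative Q ⇒ heat flows inward; heat gain = 387 W.)

Q = 387 W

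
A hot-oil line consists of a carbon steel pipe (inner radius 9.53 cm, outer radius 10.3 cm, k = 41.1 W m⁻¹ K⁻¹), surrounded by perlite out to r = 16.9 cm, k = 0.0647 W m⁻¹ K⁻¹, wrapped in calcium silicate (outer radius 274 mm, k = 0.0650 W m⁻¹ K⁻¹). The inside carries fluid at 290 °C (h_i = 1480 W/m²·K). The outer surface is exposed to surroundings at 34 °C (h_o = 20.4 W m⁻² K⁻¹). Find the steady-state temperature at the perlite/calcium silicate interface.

T = 162 °C

Treat each layer as a resistance in series:
  R'_conv,in = 1/(2πr h) = 1/(2π·0.0953·1480) = 0.001128 m·K/W
  R'_carbon steel = ln(0.103/0.0953)/(2πk) = 0.07770/(2π·41.1) = 3.009×10^-4 m·K/W
  R'_perlite = ln(0.169/0.103)/(2πk) = 0.4952/(2π·0.0647) = 1.218 m·K/W
  R'_calcium silicate = ln(0.274/0.169)/(2πk) = 0.4832/(2π·0.0650) = 1.183 m·K/W
  R'_conv,out = 1/(2πr h) = 1/(2π·0.274·20.4) = 0.02847 m·K/W
ΣR = 0.001128 + 3.009×10^-4 + 1.218 + 1.183 + 0.02847 = 2.431 m·K/W
Q' = ΔT/ΣR = (290 °C − 34 °C)/2.431 = 105.3 W/m
From the inner boundary to the perlite/calcium silicate interface, ΣR_partial = 1.219 m·K/W.
T_interface = T_in − Q'·ΣR_partial = 290 °C − (105.3)(1.219) = 162 °C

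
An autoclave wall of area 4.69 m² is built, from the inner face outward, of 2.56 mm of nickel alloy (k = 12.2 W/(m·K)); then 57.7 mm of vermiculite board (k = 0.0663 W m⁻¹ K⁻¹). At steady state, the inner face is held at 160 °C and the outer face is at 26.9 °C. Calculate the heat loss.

Treat each layer as a resistance in series:
  R_nickel alloy = L/(kA) = 0.00256/(12.2·4.69) = 4.474×10^-5 K/W
  R_vermiculite board = L/(kA) = 0.0577/(0.0663·4.69) = 0.1856 K/W
ΣR = 4.474×10^-5 + 0.1856 = 0.1856 K/W
Q = ΔT/ΣR = (160 °C − 26.9 °C)/0.1856 = 717 W

Q = 717 W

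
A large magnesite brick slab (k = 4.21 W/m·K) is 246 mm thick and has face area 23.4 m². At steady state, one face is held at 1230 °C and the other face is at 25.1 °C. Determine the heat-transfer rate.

Q = 4.83×10^5 W

Q = kA·ΔT/L = 4.21 × 23.4 × |1230 °C − 25.1 °C| / 0.246 = 4.83×10^5 W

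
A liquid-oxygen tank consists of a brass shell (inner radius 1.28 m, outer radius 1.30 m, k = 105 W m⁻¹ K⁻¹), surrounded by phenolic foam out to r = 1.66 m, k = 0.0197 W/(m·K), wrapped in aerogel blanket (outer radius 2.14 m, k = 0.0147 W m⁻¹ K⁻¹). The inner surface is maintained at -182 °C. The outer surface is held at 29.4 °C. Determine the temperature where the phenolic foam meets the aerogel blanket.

T = -80.6 °C

Series thermal resistances, inner to outer:
  R_brass = (1/1.28 − 1/1.30)/(4πk) = 0.01202/(4π·105) = 9.109×10^-6 K/W
  R_phenolic foam = (1/1.30 − 1/1.66)/(4πk) = 0.1668/(4π·0.0197) = 0.6739 K/W
  R_aerogel blanket = (1/1.66 − 1/2.14)/(4πk) = 0.1351/(4π·0.0147) = 0.7315 K/W
ΣR = 9.109×10^-6 + 0.6739 + 0.7315 = 1.405 K/W
Q = ΔT/ΣR = (-182 °C − 29.4 °C)/1.405 = -150.5 W
From the inner boundary to the phenolic foam/aerogel blanket interface, ΣR_partial = 0.6739 K/W.
T_interface = T_in − Q·ΣR_partial = -182 °C − (-150.5)(0.6739) = -80.6 °C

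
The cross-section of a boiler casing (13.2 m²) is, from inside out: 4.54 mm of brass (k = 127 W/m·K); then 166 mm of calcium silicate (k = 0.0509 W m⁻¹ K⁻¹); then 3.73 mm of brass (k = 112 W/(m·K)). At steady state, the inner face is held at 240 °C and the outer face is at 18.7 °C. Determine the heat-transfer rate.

Q = 896 W

Resistance network (inner→outer):
  R_brass = L/(kA) = 0.00454/(127·13.2) = 2.708×10^-6 K/W
  R_calcium silicate = L/(kA) = 0.166/(0.0509·13.2) = 0.2471 K/W
  R_brass = L/(kA) = 0.00373/(112·13.2) = 2.523×10^-6 K/W
ΣR = 2.708×10^-6 + 0.2471 + 2.523×10^-6 = 0.2471 K/W
Q = ΔT/ΣR = (240 °C − 18.7 °C)/0.2471 = 896 W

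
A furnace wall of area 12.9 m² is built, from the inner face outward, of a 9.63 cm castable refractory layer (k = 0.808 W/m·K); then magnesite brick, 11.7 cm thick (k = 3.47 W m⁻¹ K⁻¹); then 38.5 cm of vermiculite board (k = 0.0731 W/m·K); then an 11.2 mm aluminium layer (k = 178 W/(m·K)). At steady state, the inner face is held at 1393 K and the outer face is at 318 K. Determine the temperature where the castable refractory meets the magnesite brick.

Series thermal resistances, inner to outer:
  R_castable refractory = L/(kA) = 0.0963/(0.808·12.9) = 0.009239 K/W
  R_magnesite brick = L/(kA) = 0.117/(3.47·12.9) = 0.002614 K/W
  R_vermiculite board = L/(kA) = 0.385/(0.0731·12.9) = 0.4083 K/W
  R_aluminium = L/(kA) = 0.0112/(178·12.9) = 4.878×10^-6 K/W
ΣR = 0.009239 + 0.002614 + 0.4083 + 4.878×10^-6 = 0.4202 K/W
Q = ΔT/ΣR = (1393 K − 318 K)/0.4202 = 2558 W
From the inner boundary to the castable refractory/magnesite brick interface, ΣR_partial = 0.009239 K/W.
T_interface = T_in − Q·ΣR_partial = 1393 K − (2558)(0.009239) = 1369 K

T = 1369 K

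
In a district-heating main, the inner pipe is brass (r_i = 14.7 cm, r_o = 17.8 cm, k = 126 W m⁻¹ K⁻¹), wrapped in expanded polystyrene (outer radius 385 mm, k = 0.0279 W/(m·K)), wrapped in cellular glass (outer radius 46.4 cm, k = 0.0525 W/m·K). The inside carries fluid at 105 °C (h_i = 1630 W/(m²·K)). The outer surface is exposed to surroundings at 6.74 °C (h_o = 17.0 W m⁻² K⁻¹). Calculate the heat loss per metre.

Series thermal resistances, inner to outer:
  R'_conv,in = 1/(2πr h) = 1/(2π·0.147·1630) = 6.642×10^-4 m·K/W
  R'_brass = ln(0.178/0.147)/(2πk) = 0.1914/(2π·126) = 2.417×10^-4 m·K/W
  R'_expanded polystyrene = ln(0.385/0.178)/(2πk) = 0.7715/(2π·0.0279) = 4.401 m·K/W
  R'_cellular glass = ln(0.464/0.385)/(2πk) = 0.1866/(2π·0.0525) = 0.5658 m·K/W
  R'_conv,out = 1/(2πr h) = 1/(2π·0.464·17.0) = 0.02018 m·K/W
ΣR = 6.642×10^-4 + 2.417×10^-4 + 4.401 + 0.5658 + 0.02018 = 4.988 m·K/W
Q' = ΔT/ΣR = (105 °C − 6.74 °C)/4.988 = 19.7 W/m

Q' = 19.7 W/m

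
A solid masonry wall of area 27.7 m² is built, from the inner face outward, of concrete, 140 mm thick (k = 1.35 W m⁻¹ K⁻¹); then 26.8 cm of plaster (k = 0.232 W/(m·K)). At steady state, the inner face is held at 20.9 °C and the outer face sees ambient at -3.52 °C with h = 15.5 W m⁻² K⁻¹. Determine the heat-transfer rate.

Resistance network (inner→outer):
  R_concrete = L/(kA) = 0.140/(1.35·27.7) = 0.003744 K/W
  R_plaster = L/(kA) = 0.268/(0.232·27.7) = 0.04170 K/W
  R_conv,out = 1/(hA) = 1/(15.5·27.7) = 0.002329 K/W
ΣR = 0.003744 + 0.04170 + 0.002329 = 0.04777 K/W
Q = ΔT/ΣR = (20.9 °C − -3.52 °C)/0.04777 = 511 W

Q = 511 W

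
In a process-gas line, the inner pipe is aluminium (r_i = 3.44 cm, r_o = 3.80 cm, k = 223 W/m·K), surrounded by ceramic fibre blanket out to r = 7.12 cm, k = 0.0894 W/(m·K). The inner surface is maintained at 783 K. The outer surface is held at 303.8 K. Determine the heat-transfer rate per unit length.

Series thermal resistances, inner to outer:
  R'_aluminium = ln(0.0380/0.0344)/(2πk) = 0.09953/(2π·223) = 7.103×10^-5 m·K/W
  R'_ceramic fibre blanket = ln(0.0712/0.0380)/(2πk) = 0.6279/(2π·0.0894) = 1.118 m·K/W
ΣR = 7.103×10^-5 + 1.118 = 1.118 m·K/W
Q' = ΔT/ΣR = (783 K − 303.8 K)/1.118 = 429 W/m

Q' = 429 W/m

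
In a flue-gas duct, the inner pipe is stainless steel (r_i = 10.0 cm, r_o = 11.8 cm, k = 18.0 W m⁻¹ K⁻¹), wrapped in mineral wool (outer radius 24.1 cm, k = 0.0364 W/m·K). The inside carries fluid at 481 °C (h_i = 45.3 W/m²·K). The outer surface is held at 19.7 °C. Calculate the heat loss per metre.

Resistance network (inner→outer):
  R'_conv,in = 1/(2πr h) = 1/(2π·0.100·45.3) = 0.03513 m·K/W
  R'_stainless steel = ln(0.118/0.100)/(2πk) = 0.1655/(2π·18.0) = 0.001463 m·K/W
  R'_mineral wool = ln(0.241/0.118)/(2πk) = 0.7141/(2π·0.0364) = 3.122 m·K/W
ΣR = 0.03513 + 0.001463 + 3.122 = 3.159 m·K/W
Q' = ΔT/ΣR = (481 °C − 19.7 °C)/3.159 = 146 W/m

Q' = 146 W/m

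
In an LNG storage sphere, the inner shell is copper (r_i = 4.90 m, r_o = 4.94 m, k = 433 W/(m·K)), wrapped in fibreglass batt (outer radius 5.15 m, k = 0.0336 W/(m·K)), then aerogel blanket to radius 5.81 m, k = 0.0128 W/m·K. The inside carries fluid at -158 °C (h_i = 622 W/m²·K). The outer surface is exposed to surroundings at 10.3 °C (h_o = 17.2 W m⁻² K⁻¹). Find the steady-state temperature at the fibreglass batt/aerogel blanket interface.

T = -137 °C

Resistance network (inner→outer):
  R_conv,in = 1/(4πr²h) = 1/(4π·4.90²·622) = 5.329×10^-6 K/W
  R_copper = (1/4.90 − 1/4.94)/(4πk) = 0.001652/(4π·433) = 3.037×10^-7 K/W
  R_fibreglass batt = (1/4.94 − 1/5.15)/(4πk) = 0.008254/(4π·0.0336) = 0.01955 K/W
  R_aerogel blanket = (1/5.15 − 1/5.81)/(4πk) = 0.02206/(4π·0.0128) = 0.1371 K/W
  R_conv,out = 1/(4πr²h) = 1/(4π·5.81²·17.2) = 1.371×10^-4 K/W
ΣR = 5.329×10^-6 + 3.037×10^-7 + 0.01955 + 0.1371 + 1.371×10^-4 = 0.1568 K/W
Q = ΔT/ΣR = (-158 °C − 10.3 °C)/0.1568 = -1073 W
From the inner boundary to the fibreglass batt/aerogel blanket interface, ΣR_partial = 0.01956 K/W.
T_interface = T_in − Q·ΣR_partial = -158 °C − (-1073)(0.01956) = -137 °C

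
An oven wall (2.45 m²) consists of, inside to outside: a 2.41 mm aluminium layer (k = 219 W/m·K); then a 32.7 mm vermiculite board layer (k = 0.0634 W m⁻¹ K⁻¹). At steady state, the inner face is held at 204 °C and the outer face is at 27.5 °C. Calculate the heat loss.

Resistance network (inner→outer):
  R_aluminium = L/(kA) = 0.00241/(219·2.45) = 4.492×10^-6 K/W
  R_vermiculite board = L/(kA) = 0.0327/(0.0634·2.45) = 0.2105 K/W
ΣR = 4.492×10^-6 + 0.2105 = 0.2105 K/W
Q = ΔT/ΣR = (204 °C − 27.5 °C)/0.2105 = 838 W

Q = 838 W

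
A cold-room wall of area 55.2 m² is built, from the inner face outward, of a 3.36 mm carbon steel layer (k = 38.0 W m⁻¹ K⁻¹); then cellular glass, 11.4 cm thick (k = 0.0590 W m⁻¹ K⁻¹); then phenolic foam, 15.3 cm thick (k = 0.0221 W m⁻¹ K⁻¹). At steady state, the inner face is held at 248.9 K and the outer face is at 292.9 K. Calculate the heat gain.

Series thermal resistances, inner to outer:
  R_carbon steel = L/(kA) = 0.00336/(38.0·55.2) = 1.602×10^-6 K/W
  R_cellular glass = L/(kA) = 0.114/(0.0590·55.2) = 0.03500 K/W
  R_phenolic foam = L/(kA) = 0.153/(0.0221·55.2) = 0.1254 K/W
ΣR = 1.602×10^-6 + 0.03500 + 0.1254 = 0.1604 K/W
Q = ΔT/ΣR = (248.9 K − 292.9 K)/0.1604 = -274 W
(Negative Q ⇒ heat flows inward; heat gain = 274 W.)

Q = 274 W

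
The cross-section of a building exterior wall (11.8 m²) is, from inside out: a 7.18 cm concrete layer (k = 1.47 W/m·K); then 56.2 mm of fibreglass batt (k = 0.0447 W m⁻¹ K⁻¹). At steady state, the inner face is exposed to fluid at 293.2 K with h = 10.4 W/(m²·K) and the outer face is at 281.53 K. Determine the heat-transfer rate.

Q = 98.2 W

Resistance network (inner→outer):
  R_conv,in = 1/(hA) = 1/(10.4·11.8) = 0.008149 K/W
  R_concrete = L/(kA) = 0.0718/(1.47·11.8) = 0.004139 K/W
  R_fibreglass batt = L/(kA) = 0.0562/(0.0447·11.8) = 0.1065 K/W
ΣR = 0.008149 + 0.004139 + 0.1065 = 0.1188 K/W
Q = ΔT/ΣR = (293.2 K − 281.53 K)/0.1188 = 98.2 W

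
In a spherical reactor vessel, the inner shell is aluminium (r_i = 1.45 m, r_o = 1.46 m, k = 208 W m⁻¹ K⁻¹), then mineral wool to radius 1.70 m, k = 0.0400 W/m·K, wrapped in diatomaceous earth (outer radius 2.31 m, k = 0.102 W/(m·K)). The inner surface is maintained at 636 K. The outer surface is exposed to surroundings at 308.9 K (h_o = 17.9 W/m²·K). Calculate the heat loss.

Series thermal resistances, inner to outer:
  R_aluminium = (1/1.45 − 1/1.46)/(4πk) = 0.004724/(4π·208) = 1.807×10^-6 K/W
  R_mineral wool = (1/1.46 − 1/1.70)/(4πk) = 0.09670/(4π·0.0400) = 0.1924 K/W
  R_diatomaceous earth = (1/1.70 − 1/2.31)/(4πk) = 0.1553/(4π·0.102) = 0.1212 K/W
  R_conv,out = 1/(4πr²h) = 1/(4π·2.31²·17.9) = 8.331×10^-4 K/W
ΣR = 1.807×10^-6 + 0.1924 + 0.1212 + 8.331×10^-4 = 0.3144 K/W
Q = ΔT/ΣR = (636 K − 308.9 K)/0.3144 = 1040 W

Q = 1040 W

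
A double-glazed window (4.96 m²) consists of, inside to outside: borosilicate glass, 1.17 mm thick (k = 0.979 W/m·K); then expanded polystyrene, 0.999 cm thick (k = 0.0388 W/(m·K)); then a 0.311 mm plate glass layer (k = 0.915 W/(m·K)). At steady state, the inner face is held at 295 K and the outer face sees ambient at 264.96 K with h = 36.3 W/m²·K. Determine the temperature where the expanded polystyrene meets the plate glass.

Treat each layer as a resistance in series:
  R_borosilicate glass = L/(kA) = 0.00117/(0.979·4.96) = 2.409×10^-4 K/W
  R_expanded polystyrene = L/(kA) = 0.00999/(0.0388·4.96) = 0.05191 K/W
  R_plate glass = L/(kA) = 3.11×10^-4/(0.915·4.96) = 6.853×10^-5 K/W
  R_conv,out = 1/(hA) = 1/(36.3·4.96) = 0.005554 K/W
ΣR = 2.409×10^-4 + 0.05191 + 6.853×10^-5 + 0.005554 = 0.05777 K/W
Q = ΔT/ΣR = (295 K − 264.96 K)/0.05777 = 520.0 W
From the inner boundary to the expanded polystyrene/plate glass interface, ΣR_partial = 0.05215 K/W.
T_interface = T_in − Q·ΣR_partial = 295 K − (520.0)(0.05215) = 267.88 K

T = 267.88 K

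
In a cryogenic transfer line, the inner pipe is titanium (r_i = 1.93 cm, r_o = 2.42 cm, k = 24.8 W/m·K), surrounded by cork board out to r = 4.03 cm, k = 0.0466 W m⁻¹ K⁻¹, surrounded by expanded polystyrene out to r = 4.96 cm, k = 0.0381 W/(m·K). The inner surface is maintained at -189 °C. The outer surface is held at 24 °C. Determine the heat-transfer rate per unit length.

Q' = 81.6 W/m

Series thermal resistances, inner to outer:
  R'_titanium = ln(0.0242/0.0193)/(2πk) = 0.2262/(2π·24.8) = 0.001452 m·K/W
  R'_cork board = ln(0.0403/0.0242)/(2πk) = 0.5100/(2π·0.0466) = 1.742 m·K/W
  R'_expanded polystyrene = ln(0.0496/0.0403)/(2πk) = 0.2076/(2π·0.0381) = 0.8674 m·K/W
ΣR = 0.001452 + 1.742 + 0.8674 = 2.611 m·K/W
Q' = ΔT/ΣR = (-189 °C − 24 °C)/2.611 = -81.6 W/m
(Negative Q' ⇒ heat flows inward; heat gain = 81.6 W/m.)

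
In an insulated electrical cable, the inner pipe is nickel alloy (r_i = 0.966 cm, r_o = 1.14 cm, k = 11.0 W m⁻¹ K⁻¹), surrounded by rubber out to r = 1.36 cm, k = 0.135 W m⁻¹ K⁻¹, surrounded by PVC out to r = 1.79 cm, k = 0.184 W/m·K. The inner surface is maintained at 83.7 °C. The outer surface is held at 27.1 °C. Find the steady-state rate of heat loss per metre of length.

Resistance network (inner→outer):
  R'_nickel alloy = ln(0.0114/0.00966)/(2πk) = 0.1656/(2π·11.0) = 0.002396 m·K/W
  R'_rubber = ln(0.0136/0.0114)/(2πk) = 0.1765/(2π·0.135) = 0.2080 m·K/W
  R'_PVC = ln(0.0179/0.0136)/(2πk) = 0.2747/(2π·0.184) = 0.2376 m·K/W
ΣR = 0.002396 + 0.2080 + 0.2376 = 0.4480 m·K/W
Q' = ΔT/ΣR = (83.7 °C − 27.1 °C)/0.4480 = 126 W/m

Q' = 126 W/m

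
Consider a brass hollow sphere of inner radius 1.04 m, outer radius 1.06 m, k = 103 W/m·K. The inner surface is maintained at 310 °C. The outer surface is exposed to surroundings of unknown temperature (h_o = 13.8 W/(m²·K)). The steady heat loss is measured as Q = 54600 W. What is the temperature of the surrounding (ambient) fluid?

T_out = 29.0 °C

Series resistances:
  R_brass = (1/1.04 − 1/1.06)/(4πk) = 0.01814/(4π·103) = 1.402×10^-5 K/W
  R_conv,out = 1/(4πr²h) = 1/(4π·1.06²·13.8) = 0.005132 K/W
ΣR = 0.005146 K/W
ΔT = Q·ΣR = 54600 × 0.005146 = 281.0 K
Heat flows outward, so T_out = T_in − ΔT = 310 − 281.0 = 29.0 °C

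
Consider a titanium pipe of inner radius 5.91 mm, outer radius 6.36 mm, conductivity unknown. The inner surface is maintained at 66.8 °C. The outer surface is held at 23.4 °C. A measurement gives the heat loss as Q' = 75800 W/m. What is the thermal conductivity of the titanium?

k = 20.4 W/m·K

ΣR = ΔT/Q' = |66.8 − 23.4|/75800 = 5.726×10^-4 m·K/W
ln(r₂/r₁)/(2πk) = 5.726×10^-4 ⇒ k = 0.07338/(2π·5.726×10^-4) = 20.4 W/m·K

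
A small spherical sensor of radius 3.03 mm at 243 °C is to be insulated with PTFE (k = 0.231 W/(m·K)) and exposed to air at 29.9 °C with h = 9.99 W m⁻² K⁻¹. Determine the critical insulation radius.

For a sphere, r_cr = 2k_ins/h = 2·0.231/9.99 = 0.0462 m = 4.62 cm

r_cr = 4.62 cm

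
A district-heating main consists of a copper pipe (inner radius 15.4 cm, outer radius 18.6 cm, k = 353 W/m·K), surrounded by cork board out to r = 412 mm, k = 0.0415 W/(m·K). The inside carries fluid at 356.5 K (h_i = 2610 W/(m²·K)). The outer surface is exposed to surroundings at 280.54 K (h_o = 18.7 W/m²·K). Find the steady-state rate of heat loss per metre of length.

Treat each layer as a resistance in series:
  R'_conv,in = 1/(2πr h) = 1/(2π·0.154·2610) = 3.960×10^-4 m·K/W
  R'_copper = ln(0.186/0.154)/(2πk) = 0.1888/(2π·353) = 8.512×10^-5 m·K/W
  R'_cork board = ln(0.412/0.186)/(2πk) = 0.7953/(2π·0.0415) = 3.050 m·K/W
  R'_conv,out = 1/(2πr h) = 1/(2π·0.412·18.7) = 0.02066 m·K/W
ΣR = 3.960×10^-4 + 8.512×10^-5 + 3.050 + 0.02066 = 3.071 m·K/W
Q' = ΔT/ΣR = (356.5 K − 280.54 K)/3.071 = 24.7 W/m

Q' = 24.7 W/m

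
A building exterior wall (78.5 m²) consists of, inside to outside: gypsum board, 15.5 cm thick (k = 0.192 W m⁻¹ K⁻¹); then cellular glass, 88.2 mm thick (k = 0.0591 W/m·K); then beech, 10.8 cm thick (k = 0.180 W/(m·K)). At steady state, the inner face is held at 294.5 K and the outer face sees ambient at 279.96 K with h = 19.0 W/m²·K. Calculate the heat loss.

Q = 387 W

Treat each layer as a resistance in series:
  R_gypsum board = L/(kA) = 0.155/(0.192·78.5) = 0.01028 K/W
  R_cellular glass = L/(kA) = 0.0882/(0.0591·78.5) = 0.01901 K/W
  R_beech = L/(kA) = 0.108/(0.180·78.5) = 0.007643 K/W
  R_conv,out = 1/(hA) = 1/(19.0·78.5) = 6.705×10^-4 K/W
ΣR = 0.01028 + 0.01901 + 0.007643 + 6.705×10^-4 = 0.03760 K/W
Q = ΔT/ΣR = (294.5 K − 279.96 K)/0.03760 = 387 W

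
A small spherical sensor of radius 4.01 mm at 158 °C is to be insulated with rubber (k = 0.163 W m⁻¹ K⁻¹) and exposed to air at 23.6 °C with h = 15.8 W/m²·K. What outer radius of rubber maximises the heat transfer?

r_cr = 2.06 cm

For a sphere, r_cr = 2k_ins/h = 2·0.163/15.8 = 0.0206 m = 2.06 cm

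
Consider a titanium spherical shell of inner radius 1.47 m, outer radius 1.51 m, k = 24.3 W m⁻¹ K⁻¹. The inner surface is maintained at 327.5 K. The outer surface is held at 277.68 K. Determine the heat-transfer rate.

Q = 844 kW

Q = 4πk·ΔT/(1/r₁ − 1/r₂) = 4π × 24.3 × 49.82 / (1/1.47 − 1/1.51) = 8.44×10^5 W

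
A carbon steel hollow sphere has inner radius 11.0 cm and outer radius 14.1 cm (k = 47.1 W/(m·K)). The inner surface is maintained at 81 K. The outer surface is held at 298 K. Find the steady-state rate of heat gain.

Q = 4πk·ΔT/(1/r₁ − 1/r₂) = 4π × 47.1 × 217 / (1/0.110 − 1/0.141) = 64300 W

Q = 64300 W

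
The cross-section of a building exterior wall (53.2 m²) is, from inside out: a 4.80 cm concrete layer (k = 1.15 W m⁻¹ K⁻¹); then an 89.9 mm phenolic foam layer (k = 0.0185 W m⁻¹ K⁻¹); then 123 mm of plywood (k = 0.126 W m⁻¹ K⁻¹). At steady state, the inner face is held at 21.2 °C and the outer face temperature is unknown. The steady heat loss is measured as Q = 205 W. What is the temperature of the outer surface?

T_out = -1.45 °C

Sum the resistances:
  R_concrete = L/(kA) = 0.0480/(1.15·53.2) = 7.846×10^-4 K/W
  R_phenolic foam = L/(kA) = 0.0899/(0.0185·53.2) = 0.09134 K/W
  R_plywood = L/(kA) = 0.123/(0.126·53.2) = 0.01835 K/W
ΣR = 0.1105 K/W
ΔT = Q·ΣR = 205 × 0.1105 = 22.65 K
Heat flows outward, so T_out = T_in − ΔT = 21.2 − 22.65 = -1.45 °C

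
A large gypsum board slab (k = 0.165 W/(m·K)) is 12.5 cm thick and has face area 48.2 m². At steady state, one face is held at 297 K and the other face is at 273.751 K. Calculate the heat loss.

Q = 1480 W

Q = kA·ΔT/L = 0.165 × 48.2 × |297 K − 273.751 K| / 0.125 = 1480 W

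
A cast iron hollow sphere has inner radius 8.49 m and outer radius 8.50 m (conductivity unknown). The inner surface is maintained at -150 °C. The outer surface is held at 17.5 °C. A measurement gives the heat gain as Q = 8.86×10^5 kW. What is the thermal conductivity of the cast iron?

k = 58.3 W/m·K

ΣR = ΔT/Q = |-150 − 17.5|/8.86×10^8 = 1.891×10^-7 K/W
(1/r₁−1/r₂)/(4πk) = 1.891×10^-7 ⇒ k = 1.386×10^-4/(4π·1.891×10^-7) = 58.3 W/m·K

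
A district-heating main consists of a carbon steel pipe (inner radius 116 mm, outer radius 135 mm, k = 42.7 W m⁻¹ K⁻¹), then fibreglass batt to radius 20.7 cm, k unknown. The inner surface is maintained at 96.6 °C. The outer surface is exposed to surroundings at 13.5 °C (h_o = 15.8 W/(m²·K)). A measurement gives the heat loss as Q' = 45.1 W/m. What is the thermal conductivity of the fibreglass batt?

k = 0.0379 W/m·K

ΣR = ΔT/Q' = |96.6 − 13.5|/45.1 = 1.843 m·K/W
Known resistances:
  R'_carbon steel = ln(0.135/0.116)/(2πk) = 0.1517/(2π·42.7) = 5.654×10^-4 m·K/W
  R'_conv,out = 1/(2πr h) = 1/(2π·0.207·15.8) = 0.04866 m·K/W
R_fibreglass batt = ΣR − ΣR_known = 1.843 − 0.04923 = 1.794 m·K/W
ln(r₂/r₁)/(2πk) = 1.794 ⇒ k = 0.4274/(2π·1.794) = 0.0379 W/m·K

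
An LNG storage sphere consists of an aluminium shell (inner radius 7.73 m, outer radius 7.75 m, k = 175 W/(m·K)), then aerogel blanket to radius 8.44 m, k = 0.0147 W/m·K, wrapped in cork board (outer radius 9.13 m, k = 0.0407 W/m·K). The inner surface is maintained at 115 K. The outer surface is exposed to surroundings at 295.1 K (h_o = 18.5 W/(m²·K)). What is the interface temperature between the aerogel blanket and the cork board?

Resistance network (inner→outer):
  R_aluminium = (1/7.73 − 1/7.75)/(4πk) = 3.338×10^-4/(4π·175) = 1.518×10^-7 K/W
  R_aerogel blanket = (1/7.75 − 1/8.44)/(4πk) = 0.01055/(4π·0.0147) = 0.05711 K/W
  R_cork board = (1/8.44 − 1/9.13)/(4πk) = 0.008954/(4π·0.0407) = 0.01751 K/W
  R_conv,out = 1/(4πr²h) = 1/(4π·9.13²·18.5) = 5.160×10^-5 K/W
ΣR = 1.518×10^-7 + 0.05711 + 0.01751 + 5.160×10^-5 = 0.07467 K/W
Q = ΔT/ΣR = (115 K − 295.1 K)/0.07467 = -2412 W
From the inner boundary to the aerogel blanket/cork board interface, ΣR_partial = 0.05711 K/W.
T_interface = T_in − Q·ΣR_partial = 115 K − (-2412)(0.05711) = 252.7 K

T = 252.7 K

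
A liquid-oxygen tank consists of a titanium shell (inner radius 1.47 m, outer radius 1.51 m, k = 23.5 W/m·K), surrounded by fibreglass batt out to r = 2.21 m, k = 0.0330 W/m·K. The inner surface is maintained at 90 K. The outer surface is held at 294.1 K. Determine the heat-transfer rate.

Q = 403 W

Treat each layer as a resistance in series:
  R_titanium = (1/1.47 − 1/1.51)/(4πk) = 0.01802/(4π·23.5) = 6.102×10^-5 K/W
  R_fibreglass batt = (1/1.51 − 1/2.21)/(4πk) = 0.2098/(4π·0.0330) = 0.5058 K/W
ΣR = 6.102×10^-5 + 0.5058 = 0.5059 K/W
Q = ΔT/ΣR = (90 K − 294.1 K)/0.5059 = -403 W
(Negative Q ⇒ heat flows inward; heat gain = 403 W.)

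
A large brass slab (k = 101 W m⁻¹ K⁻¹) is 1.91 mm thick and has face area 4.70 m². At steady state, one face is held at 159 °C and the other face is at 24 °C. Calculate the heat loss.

Q = kA·ΔT/L = 101 × 4.70 × |159 °C − 24 °C| / 0.00191 = 3.36×10^7 W

Q = 3.36×10^7 W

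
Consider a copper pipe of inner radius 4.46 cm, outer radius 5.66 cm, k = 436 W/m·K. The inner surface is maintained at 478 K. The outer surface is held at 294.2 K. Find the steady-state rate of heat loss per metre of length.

Q' = 2110 kW/m

Q' = 2πk·ΔT/ln(r₂/r₁) = 2π × 436 × 183.8 / ln(0.0566/0.0446) = 2.11×10^6 W/m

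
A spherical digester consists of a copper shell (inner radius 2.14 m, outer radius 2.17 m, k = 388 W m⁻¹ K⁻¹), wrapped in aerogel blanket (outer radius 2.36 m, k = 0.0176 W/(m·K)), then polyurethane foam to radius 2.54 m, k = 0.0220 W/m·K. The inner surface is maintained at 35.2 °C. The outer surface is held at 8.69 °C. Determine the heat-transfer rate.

Resistance network (inner→outer):
  R_copper = (1/2.14 − 1/2.17)/(4πk) = 0.006460/(4π·388) = 1.325×10^-6 K/W
  R_aerogel blanket = (1/2.17 − 1/2.36)/(4πk) = 0.03710/(4π·0.0176) = 0.1677 K/W
  R_polyurethane foam = (1/2.36 − 1/2.54)/(4πk) = 0.03003/(4π·0.0220) = 0.1086 K/W
ΣR = 1.325×10^-6 + 0.1677 + 0.1086 = 0.2763 K/W
Q = ΔT/ΣR = (35.2 °C − 8.69 °C)/0.2763 = 95.9 W

Q = 95.9 W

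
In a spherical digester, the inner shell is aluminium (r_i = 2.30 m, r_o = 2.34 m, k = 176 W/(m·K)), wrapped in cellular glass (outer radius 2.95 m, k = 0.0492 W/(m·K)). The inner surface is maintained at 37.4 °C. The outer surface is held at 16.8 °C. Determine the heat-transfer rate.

Resistance network (inner→outer):
  R_aluminium = (1/2.30 − 1/2.34)/(4πk) = 0.007432/(4π·176) = 3.360×10^-6 K/W
  R_cellular glass = (1/2.34 − 1/2.95)/(4πk) = 0.08837/(4π·0.0492) = 0.1429 K/W
ΣR = 3.360×10^-6 + 0.1429 = 0.1429 K/W
Q = ΔT/ΣR = (37.4 °C − 16.8 °C)/0.1429 = 144 W

Q = 144 W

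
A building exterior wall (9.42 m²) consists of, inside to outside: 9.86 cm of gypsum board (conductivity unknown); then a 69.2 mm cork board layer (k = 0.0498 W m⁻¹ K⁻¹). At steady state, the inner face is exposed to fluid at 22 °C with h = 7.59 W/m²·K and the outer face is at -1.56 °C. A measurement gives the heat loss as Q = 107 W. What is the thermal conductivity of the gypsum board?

k = 0.178 W/m·K

ΣR = ΔT/Q = |22 − -1.56|/107 = 0.2202 K/W
Known resistances:
  R_conv,in = 1/(hA) = 1/(7.59·9.42) = 0.01399 K/W
  R_cork board = L/(kA) = 0.0692/(0.0498·9.42) = 0.1475 K/W
R_gypsum board = ΣR − ΣR_known = 0.2202 − 0.1615 = 0.05870 K/W
L/(kA) = 0.05870 ⇒ k = 0.0986/(0.05870·9.42) = 0.178 W/m·K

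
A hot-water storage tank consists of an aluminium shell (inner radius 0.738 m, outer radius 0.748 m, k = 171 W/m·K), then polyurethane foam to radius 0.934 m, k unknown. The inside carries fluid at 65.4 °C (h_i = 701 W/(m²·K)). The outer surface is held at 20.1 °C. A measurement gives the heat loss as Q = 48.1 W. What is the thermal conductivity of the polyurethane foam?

k = 0.0225 W/m·K

ΣR = ΔT/Q = |65.4 − 20.1|/48.1 = 0.9418 K/W
Known resistances:
  R_conv,in = 1/(4πr²h) = 1/(4π·0.738²·701) = 2.084×10^-4 K/W
  R_aluminium = (1/0.738 − 1/0.748)/(4πk) = 0.01812/(4π·171) = 8.430×10^-6 K/W
R_polyurethane foam = ΣR − ΣR_known = 0.9418 − 2.168×10^-4 = 0.9416 K/W
(1/r₁−1/r₂)/(4πk) = 0.9416 ⇒ k = 0.2662/(4π·0.9416) = 0.0225 W/m·K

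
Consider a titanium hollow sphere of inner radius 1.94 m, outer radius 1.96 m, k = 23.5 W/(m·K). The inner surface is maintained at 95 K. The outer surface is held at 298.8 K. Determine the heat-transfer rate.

Q = 4πk·ΔT/(1/r₁ − 1/r₂) = 4π × 23.5 × 203.8 / (1/1.94 − 1/1.96) = 1.14×10^7 W

Q = 11400 kW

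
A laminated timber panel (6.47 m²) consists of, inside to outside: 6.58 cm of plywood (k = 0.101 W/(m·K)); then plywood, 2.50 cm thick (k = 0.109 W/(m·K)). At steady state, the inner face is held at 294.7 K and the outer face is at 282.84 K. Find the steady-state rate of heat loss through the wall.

Q = 87.1 W

Treat each layer as a resistance in series:
  R_plywood = L/(kA) = 0.0658/(0.101·6.47) = 0.1007 K/W
  R_plywood = L/(kA) = 0.0250/(0.109·6.47) = 0.03545 K/W
ΣR = 0.1007 + 0.03545 = 0.1361 K/W
Q = ΔT/ΣR = (294.7 K − 282.84 K)/0.1361 = 87.1 W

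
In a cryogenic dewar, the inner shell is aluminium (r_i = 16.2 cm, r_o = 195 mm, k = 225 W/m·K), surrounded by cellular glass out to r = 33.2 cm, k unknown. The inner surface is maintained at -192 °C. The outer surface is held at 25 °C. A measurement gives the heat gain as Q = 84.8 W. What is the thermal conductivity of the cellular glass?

ΣR = ΔT/Q = |-192 − 25|/84.8 = 2.559 K/W
Known resistances:
  R_aluminium = (1/0.162 − 1/0.195)/(4πk) = 1.045/(4π·225) = 3.695×10^-4 K/W
R_cellular glass = ΣR − ΣR_known = 2.559 − 3.695×10^-4 = 2.559 K/W
(1/r₁−1/r₂)/(4πk) = 2.559 ⇒ k = 2.116/(4π·2.559) = 0.0658 W/m·K

k = 0.0658 W/m·K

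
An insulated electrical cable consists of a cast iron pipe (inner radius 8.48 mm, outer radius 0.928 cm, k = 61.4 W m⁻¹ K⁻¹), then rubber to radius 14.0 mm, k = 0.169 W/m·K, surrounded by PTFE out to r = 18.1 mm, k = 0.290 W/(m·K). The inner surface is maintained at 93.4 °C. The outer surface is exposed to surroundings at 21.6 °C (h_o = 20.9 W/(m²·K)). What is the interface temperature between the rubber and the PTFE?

T = 64.1 °C

Resistance network (inner→outer):
  R'_cast iron = ln(0.00928/0.00848)/(2πk) = 0.09015/(2π·61.4) = 2.337×10^-4 m·K/W
  R'_rubber = ln(0.0140/0.00928)/(2πk) = 0.4112/(2π·0.169) = 0.3872 m·K/W
  R'_PTFE = ln(0.0181/0.0140)/(2πk) = 0.2569/(2π·0.290) = 0.1410 m·K/W
  R'_conv,out = 1/(2πr h) = 1/(2π·0.0181·20.9) = 0.4207 m·K/W
ΣR = 2.337×10^-4 + 0.3872 + 0.1410 + 0.4207 = 0.9491 m·K/W
Q' = ΔT/ΣR = (93.4 °C − 21.6 °C)/0.9491 = 75.65 W/m
From the inner boundary to the rubber/PTFE interface, ΣR_partial = 0.3874 m·K/W.
T_interface = T_in − Q'·ΣR_partial = 93.4 °C − (75.65)(0.3874) = 64.1 °C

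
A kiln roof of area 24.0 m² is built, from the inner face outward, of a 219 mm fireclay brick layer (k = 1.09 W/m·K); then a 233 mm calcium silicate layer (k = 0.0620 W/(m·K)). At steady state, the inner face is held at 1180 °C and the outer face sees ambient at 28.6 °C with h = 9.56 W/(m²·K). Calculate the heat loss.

Q = 6.80 kW

Series thermal resistances, inner to outer:
  R_fireclay brick = L/(kA) = 0.219/(1.09·24.0) = 0.008372 K/W
  R_calcium silicate = L/(kA) = 0.233/(0.0620·24.0) = 0.1566 K/W
  R_conv,out = 1/(hA) = 1/(9.56·24.0) = 0.004358 K/W
ΣR = 0.008372 + 0.1566 + 0.004358 = 0.1693 K/W
Q = ΔT/ΣR = (1180 °C − 28.6 °C)/0.1693 = 6800 W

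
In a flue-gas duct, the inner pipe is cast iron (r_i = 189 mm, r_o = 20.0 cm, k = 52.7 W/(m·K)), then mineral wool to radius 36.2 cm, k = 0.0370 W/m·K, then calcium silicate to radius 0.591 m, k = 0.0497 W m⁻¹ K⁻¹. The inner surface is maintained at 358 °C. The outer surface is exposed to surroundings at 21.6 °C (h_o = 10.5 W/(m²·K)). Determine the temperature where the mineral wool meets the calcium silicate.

Treat each layer as a resistance in series:
  R'_cast iron = ln(0.200/0.189)/(2πk) = 0.05657/(2π·52.7) = 1.708×10^-4 m·K/W
  R'_mineral wool = ln(0.362/0.200)/(2πk) = 0.5933/(2π·0.0370) = 2.552 m·K/W
  R'_calcium silicate = ln(0.591/0.362)/(2πk) = 0.4902/(2π·0.0497) = 1.570 m·K/W
  R'_conv,out = 1/(2πr h) = 1/(2π·0.591·10.5) = 0.02565 m·K/W
ΣR = 1.708×10^-4 + 2.552 + 1.570 + 0.02565 = 4.148 m·K/W
Q' = ΔT/ΣR = (358 °C − 21.6 °C)/4.148 = 81.10 W/m
From the inner boundary to the mineral wool/calcium silicate interface, ΣR_partial = 2.552 m·K/W.
T_interface = T_in − Q'·ΣR_partial = 358 °C − (81.10)(2.552) = 151 °C

T = 151 °C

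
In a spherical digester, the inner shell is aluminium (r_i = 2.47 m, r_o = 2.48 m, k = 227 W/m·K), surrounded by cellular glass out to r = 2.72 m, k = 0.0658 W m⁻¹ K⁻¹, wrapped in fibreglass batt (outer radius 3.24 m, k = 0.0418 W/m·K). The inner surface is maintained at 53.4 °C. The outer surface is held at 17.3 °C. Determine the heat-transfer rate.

Q = 232 W

Resistance network (inner→outer):
  R_aluminium = (1/2.47 − 1/2.48)/(4πk) = 0.001632/(4π·227) = 5.723×10^-7 K/W
  R_cellular glass = (1/2.48 − 1/2.72)/(4πk) = 0.03558/(4π·0.0658) = 0.04303 K/W
  R_fibreglass batt = (1/2.72 − 1/3.24)/(4πk) = 0.05901/(4π·0.0418) = 0.1123 K/W
ΣR = 5.723×10^-7 + 0.04303 + 0.1123 = 0.1553 K/W
Q = ΔT/ΣR = (53.4 °C − 17.3 °C)/0.1553 = 232 W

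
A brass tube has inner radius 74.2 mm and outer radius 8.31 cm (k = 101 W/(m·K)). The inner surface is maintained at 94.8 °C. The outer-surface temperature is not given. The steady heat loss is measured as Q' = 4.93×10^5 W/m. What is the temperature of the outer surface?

Sum the resistances:
  R'_brass = ln(0.0831/0.0742)/(2πk) = 0.1133/(2π·101) = 1.785×10^-4 m·K/W
ΣR = 1.785×10^-4 m·K/W
ΔT = Q'·ΣR = 4.93×10^5 × 1.785×10^-4 = 88.00 K
Heat flows outward, so T_out = T_in − ΔT = 94.8 − 88.00 = 6.80 °C

T_out = 6.80 °C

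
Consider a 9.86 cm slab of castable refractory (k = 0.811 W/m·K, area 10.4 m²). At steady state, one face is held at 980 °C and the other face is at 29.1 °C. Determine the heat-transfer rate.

Q = 81300 W

Q = kA·ΔT/L = 0.811 × 10.4 × |980 °C − 29.1 °C| / 0.0986 = 81300 W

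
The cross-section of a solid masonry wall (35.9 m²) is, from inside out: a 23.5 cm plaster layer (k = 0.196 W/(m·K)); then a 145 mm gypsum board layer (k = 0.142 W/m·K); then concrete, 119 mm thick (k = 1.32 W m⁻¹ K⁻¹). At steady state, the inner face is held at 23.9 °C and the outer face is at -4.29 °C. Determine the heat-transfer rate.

Treat each layer as a resistance in series:
  R_plaster = L/(kA) = 0.235/(0.196·35.9) = 0.03340 K/W
  R_gypsum board = L/(kA) = 0.145/(0.142·35.9) = 0.02844 K/W
  R_concrete = L/(kA) = 0.119/(1.32·35.9) = 0.002511 K/W
ΣR = 0.03340 + 0.02844 + 0.002511 = 0.06435 K/W
Q = ΔT/ΣR = (23.9 °C − -4.29 °C)/0.06435 = 438 W

Q = 438 W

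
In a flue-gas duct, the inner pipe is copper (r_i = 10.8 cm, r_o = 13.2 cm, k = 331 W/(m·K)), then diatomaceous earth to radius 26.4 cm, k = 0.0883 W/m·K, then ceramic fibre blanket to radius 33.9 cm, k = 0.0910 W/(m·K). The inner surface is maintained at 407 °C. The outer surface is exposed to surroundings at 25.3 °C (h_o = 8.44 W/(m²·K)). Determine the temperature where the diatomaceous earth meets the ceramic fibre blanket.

T = 133 °C

Series thermal resistances, inner to outer:
  R'_copper = ln(0.132/0.108)/(2πk) = 0.2007/(2π·331) = 9.649×10^-5 m·K/W
  R'_diatomaceous earth = ln(0.264/0.132)/(2πk) = 0.6931/(2π·0.0883) = 1.249 m·K/W
  R'_ceramic fibre blanket = ln(0.339/0.264)/(2πk) = 0.2501/(2π·0.0910) = 0.4373 m·K/W
  R'_conv,out = 1/(2πr h) = 1/(2π·0.339·8.44) = 0.05563 m·K/W
ΣR = 9.649×10^-5 + 1.249 + 0.4373 + 0.05563 = 1.742 m·K/W
Q' = ΔT/ΣR = (407 °C − 25.3 °C)/1.742 = 219.1 W/m
From the inner boundary to the diatomaceous earth/ceramic fibre blanket interface, ΣR_partial = 1.249 m·K/W.
T_interface = T_in − Q'·ΣR_partial = 407 °C − (219.1)(1.249) = 133 °C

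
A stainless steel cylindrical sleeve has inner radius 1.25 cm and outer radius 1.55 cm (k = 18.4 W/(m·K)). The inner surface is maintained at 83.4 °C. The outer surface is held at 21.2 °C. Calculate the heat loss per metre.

Q' = 33400 W/m

Q' = 2πk·ΔT/ln(r₂/r₁) = 2π × 18.4 × 62.2 / ln(0.0155/0.0125) = 33400 W/m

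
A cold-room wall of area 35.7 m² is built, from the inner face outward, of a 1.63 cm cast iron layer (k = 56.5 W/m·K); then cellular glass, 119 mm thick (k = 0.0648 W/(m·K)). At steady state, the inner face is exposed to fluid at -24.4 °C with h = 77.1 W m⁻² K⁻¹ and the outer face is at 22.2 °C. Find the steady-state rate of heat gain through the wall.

Q = 899 W

Treat each layer as a resistance in series:
  R_conv,in = 1/(hA) = 1/(77.1·35.7) = 3.633×10^-4 K/W
  R_cast iron = L/(kA) = 0.0163/(56.5·35.7) = 8.081×10^-6 K/W
  R_cellular glass = L/(kA) = 0.119/(0.0648·35.7) = 0.05144 K/W
ΣR = 3.633×10^-4 + 8.081×10^-6 + 0.05144 = 0.05181 K/W
Q = ΔT/ΣR = (-24.4 °C − 22.2 °C)/0.05181 = -899 W
(Negative Q ⇒ heat flows inward; heat gain = 899 W.)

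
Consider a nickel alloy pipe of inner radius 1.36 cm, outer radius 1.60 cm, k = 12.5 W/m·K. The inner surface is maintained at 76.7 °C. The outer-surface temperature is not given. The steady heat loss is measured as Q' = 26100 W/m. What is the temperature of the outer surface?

T_out = 22.7 °C

Sum the resistances:
  R'_nickel alloy = ln(0.0160/0.0136)/(2πk) = 0.1625/(2π·12.5) = 0.002069 m·K/W
ΣR = 0.002069 m·K/W
ΔT = Q'·ΣR = 26100 × 0.002069 = 54.00 K
Heat flows outward, so T_out = T_in − ΔT = 76.7 − 54.00 = 22.7 °C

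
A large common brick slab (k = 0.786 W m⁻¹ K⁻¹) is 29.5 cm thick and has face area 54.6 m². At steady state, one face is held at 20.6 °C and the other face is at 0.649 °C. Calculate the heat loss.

Q = kA·ΔT/L = 0.786 × 54.6 × |20.6 °C − 0.649 °C| / 0.295 = 2900 W

Q = 2.90 kW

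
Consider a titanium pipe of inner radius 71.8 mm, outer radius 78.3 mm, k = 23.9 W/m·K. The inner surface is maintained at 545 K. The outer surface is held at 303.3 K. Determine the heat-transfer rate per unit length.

Q' = 2πk·ΔT/ln(r₂/r₁) = 2π × 23.9 × 241.7 / ln(0.0783/0.0718) = 4.19×10^5 W/m

Q' = 4.19×10^5 W/m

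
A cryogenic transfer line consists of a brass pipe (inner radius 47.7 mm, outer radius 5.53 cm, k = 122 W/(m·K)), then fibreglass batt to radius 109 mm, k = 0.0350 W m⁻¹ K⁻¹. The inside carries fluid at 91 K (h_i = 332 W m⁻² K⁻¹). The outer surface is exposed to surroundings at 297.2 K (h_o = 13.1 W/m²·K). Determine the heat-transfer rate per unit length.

Resistance network (inner→outer):
  R'_conv,in = 1/(2πr h) = 1/(2π·0.0477·332) = 0.01005 m·K/W
  R'_brass = ln(0.0553/0.0477)/(2πk) = 0.1478/(2π·122) = 1.929×10^-4 m·K/W
  R'_fibreglass batt = ln(0.109/0.0553)/(2πk) = 0.6786/(2π·0.0350) = 3.086 m·K/W
  R'_conv,out = 1/(2πr h) = 1/(2π·0.109·13.1) = 0.1115 m·K/W
ΣR = 0.01005 + 1.929×10^-4 + 3.086 + 0.1115 = 3.208 m·K/W
Q' = ΔT/ΣR = (91 K − 297.2 K)/3.208 = -64.3 W/m
(Negative Q' ⇒ heat flows inward; heat gain = 64.3 W/m.)

Q' = 64.3 W/m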